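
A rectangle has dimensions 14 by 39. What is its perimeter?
Perimeter = 2 * (length + width)
Perimeter = 2 * (14 + 39)
Perimeter = 2 * 53
Perimeter = 106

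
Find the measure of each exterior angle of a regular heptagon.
Exterior angle of a regular n-gon = 360/n
Exterior angle = 360/7
Exterior angle = 51.43 degrees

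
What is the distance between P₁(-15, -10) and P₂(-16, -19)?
Using the distance formula: d = sqrt((x₂-x₁)² + (y₂-y₁)²)
dx = (-16) - (-15) = -1
dy = (-19) - (-10) = -9
d = sqrt((-1)² + (-9)²) = sqrt(1 + 81) = sqrt(82) = 9.06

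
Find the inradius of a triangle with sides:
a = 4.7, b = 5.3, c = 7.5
s = (a+b+c)/2 = (4.7+5.3+7.5)/2 = 8.75
Area = √(s(s-a)(s-b)(s-c)) = √(8.75·4.05·3.45·1.25) = 12.3622
r = Area/s = 12.3622/8.75 = 1.413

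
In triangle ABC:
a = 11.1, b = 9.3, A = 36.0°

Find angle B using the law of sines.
sin(B)/b = sin(A)/a
sin(B) = b·sin(A)/a = 9.3·sin(36.0°)/11.1 = 0.492469
B = arcsin(0.492469) = 29.5°  (b ≤ a, so B ≤ A and the acute solution is unique)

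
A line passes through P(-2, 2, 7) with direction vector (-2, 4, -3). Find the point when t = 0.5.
P(0.5) = (-2 + (-2)(0.5), 2 + 4(0.5), 7 + (-3)(0.5)) = (-3, 4, 5.5)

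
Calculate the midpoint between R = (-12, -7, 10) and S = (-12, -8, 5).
Midpoint = ((-12-12)/2, (-7-8)/2, (10+5)/2) = (-12, -7.5, 7.5)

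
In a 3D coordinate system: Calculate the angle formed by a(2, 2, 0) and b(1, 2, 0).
a·b = 6, |a|² = 8, |b|² = 5
cos θ = 6/√40 ≈ 0.9487
θ ≈ 18.43°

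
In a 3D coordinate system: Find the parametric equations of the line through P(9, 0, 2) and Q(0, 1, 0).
Direction vector d = Q - P = (-9, 1, -2)
x = 9 - 9t, y = 0 + t, z = 2 - 2t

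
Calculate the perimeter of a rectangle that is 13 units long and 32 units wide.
Perimeter = 2 * (length + width)
Perimeter = 2 * (13 + 32)
Perimeter = 2 * 45
Perimeter = 90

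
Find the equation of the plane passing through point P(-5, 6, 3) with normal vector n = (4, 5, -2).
d = n·P = (4)(-5) + (5)(6) + (-2)(3) = 4
Plane: 4x + 5y - 2z = 4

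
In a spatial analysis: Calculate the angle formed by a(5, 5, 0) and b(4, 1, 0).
a·b = 25, |a|² = 50, |b|² = 17
cos θ = 25/√850 ≈ 0.8575
θ ≈ 30.96°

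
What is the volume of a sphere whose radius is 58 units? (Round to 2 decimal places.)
Volume = (4/3) * pi * r³
Volume = (4/3) * pi * 58³
Volume = (4/3) * pi * 195112
Volume = 817283.23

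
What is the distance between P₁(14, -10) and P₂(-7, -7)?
Using the distance formula: d = sqrt((x₂-x₁)² + (y₂-y₁)²)
dx = (-7) - 14 = -21
dy = (-7) - (-10) = 3
d = sqrt((-21)² + 3²) = sqrt(441 + 9) = sqrt(450) = 21.21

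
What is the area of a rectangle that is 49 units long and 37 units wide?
Area = length * width
Area = 49 * 37
Area = 1813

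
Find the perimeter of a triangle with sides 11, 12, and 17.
Perimeter = sum of all sides
Perimeter = 11 + 12 + 17
Perimeter = 40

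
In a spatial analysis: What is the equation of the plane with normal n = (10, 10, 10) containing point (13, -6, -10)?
d = n·P = (10)(13) + (10)(-6) + (10)(-10) = -30
Plane: 10x + 10y + 10z = -30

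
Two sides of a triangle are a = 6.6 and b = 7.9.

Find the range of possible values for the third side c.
By the triangle inequality: |a - b| < c < a + b
|6.6 - 7.9| < c < 6.6 + 7.9
1.3 < c < 14.5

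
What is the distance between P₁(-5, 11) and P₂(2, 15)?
Using the distance formula: d = sqrt((x₂-x₁)² + (y₂-y₁)²)
dx = 2 - (-5) = 7
dy = 15 - 11 = 4
d = sqrt(7² + 4²) = sqrt(49 + 16) = sqrt(65) = 8.06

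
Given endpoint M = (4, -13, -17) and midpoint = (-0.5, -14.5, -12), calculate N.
N = (2×(-0.5) - 4, 2×(-14.5) - (-13), 2×(-12) - (-17)) = (-5, -16, -7)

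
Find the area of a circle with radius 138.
Area = pi * r²
Area = pi * 138²
Area = pi * 19044
Area = 59828.49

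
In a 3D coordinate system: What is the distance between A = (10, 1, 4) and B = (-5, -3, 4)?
d = √[(-15)² + (-4)² + (0)²] = √241 = 15.52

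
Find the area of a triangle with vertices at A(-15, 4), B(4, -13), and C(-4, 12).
Using the coordinate formula: Area = (1/2)|x₁(y₂-y₃) + x₂(y₃-y₁) + x₃(y₁-y₂)|
Area = (1/2)|(-15)((-13)-12) + 4(12-4) + (-4)(4-(-13))|
Area = (1/2)|(-15)*(-25) + 4*8 + (-4)*17|
Area = (1/2)|375 + 32 + (-68)|
Area = (1/2)*339 = 169.50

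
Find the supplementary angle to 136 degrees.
Supplementary angles sum to 180 degrees.
Other angle = 180 - 136
Other angle = 44 degrees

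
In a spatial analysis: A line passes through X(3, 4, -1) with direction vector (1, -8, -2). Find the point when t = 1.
P(1) = (3 + 1(1), 4 + (-8)(1), -1 + (-2)(1)) = (4, -4, -3)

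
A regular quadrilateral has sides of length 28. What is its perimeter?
Perimeter = number of sides * side length
Perimeter = 4 * 28
Perimeter = 112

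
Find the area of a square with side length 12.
Area = s²
Area = 12²
Area = 144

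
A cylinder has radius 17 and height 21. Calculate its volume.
Volume = pi * r² * h
Volume = pi * 17² * 21
Volume = pi * 289 * 21
Volume = pi * 6069
Volume = 19066.33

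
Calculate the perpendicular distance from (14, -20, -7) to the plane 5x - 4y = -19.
d = |5(14) + (-4)(-20) + 0(-7) - (-19)| / √(5² + (-4)² + 0²) = 169/√41 = 26.39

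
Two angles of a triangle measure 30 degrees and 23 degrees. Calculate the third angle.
Sum of angles in a triangle = 180 degrees
Third angle = 180 - 30 - 23
Third angle = 127 degrees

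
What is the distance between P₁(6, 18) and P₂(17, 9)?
Using the distance formula: d = sqrt((x₂-x₁)² + (y₂-y₁)²)
dx = 17 - 6 = 11
dy = 9 - 18 = -9
d = sqrt(11² + (-9)²) = sqrt(121 + 81) = sqrt(202) = 14.21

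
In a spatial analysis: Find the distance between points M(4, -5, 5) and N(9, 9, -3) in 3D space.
d = √[(5)² + (14)² + (-8)²] = √285 = 16.88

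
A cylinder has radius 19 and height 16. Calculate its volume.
Volume = pi * r² * h
Volume = pi * 19² * 16
Volume = pi * 361 * 16
Volume = pi * 5776
Volume = 18145.84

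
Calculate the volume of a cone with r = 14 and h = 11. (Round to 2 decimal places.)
Volume = (1/3) * pi * r² * h
Volume = (1/3) * pi * 14² * 11
Volume = (1/3) * pi * 196 * 11
Volume = (1/3) * pi * 2156
Volume = 2257.76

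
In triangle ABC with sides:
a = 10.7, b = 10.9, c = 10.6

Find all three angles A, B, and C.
By the law of cosines:
cos(A) = (b² + c² - a²)/(2bc) = 0.504933  →  A = 59.67°
cos(B) = (a² + c² - b²)/(2ac) = 0.476283  →  B = 61.56°
cos(C) = (a² + b² - c²)/(2ab) = 0.518477  →  C = 58.77°
Check: A + B + C = 180.0° ✓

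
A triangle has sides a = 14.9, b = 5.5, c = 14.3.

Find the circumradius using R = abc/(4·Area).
s = (a+b+c)/2 = 17.35
Area = √(s(s-a)(s-b)(s-c)) = √(17.35·2.45·11.85·3.05) = 39.196
R = abc/(4·Area) = (14.9·5.5·14.3)/(4·39.196) = 1171.885/156.784 = 7.475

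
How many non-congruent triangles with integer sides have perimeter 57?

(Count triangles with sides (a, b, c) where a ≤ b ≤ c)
With a ≤ b ≤ c and a + b + c = 57, the triangle inequality a + b > c gives c < 57/2, so c ≤ 28.
Iterate a from 1 to ⌊p/3⌋ = 19; for each a, b ranges from a to ⌊(p−a)/2⌋ with c = p − a − b, keeping only c ≥ b.
Triples: (1, 28, 28), (2, 27, 28), (3, 26, 28), …
Count = 75 triangles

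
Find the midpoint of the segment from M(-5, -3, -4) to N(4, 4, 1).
Midpoint = ((-5+4)/2, (-3+4)/2, (-4+1)/2) = (-0.5, 0.5, -1.5)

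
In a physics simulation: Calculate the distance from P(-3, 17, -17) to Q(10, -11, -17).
d = √[(13)² + (-28)² + (0)²] = √953 = 30.87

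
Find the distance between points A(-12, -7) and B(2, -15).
Using the distance formula: d = sqrt((x₂-x₁)² + (y₂-y₁)²)
dx = 2 - (-12) = 14
dy = (-15) - (-7) = -8
d = sqrt(14² + (-8)²) = sqrt(196 + 64) = sqrt(260) = 16.12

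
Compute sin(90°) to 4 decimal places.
sin(90 degrees) = 1
Decimal approximation: 1.0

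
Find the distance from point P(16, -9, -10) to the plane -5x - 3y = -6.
d = |(-5)(16) + (-3)(-9) + 0(-10) - (-6)| / √((-5)² + (-3)² + 0²) = 47/√34 = 8.06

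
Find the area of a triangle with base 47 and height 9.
Area = (1/2) * base * height
Area = (1/2) * 47 * 9
Area = 211.50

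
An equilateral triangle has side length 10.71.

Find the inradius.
For an equilateral triangle, r = s/(2√3) where s is the side.
r = 10.71/(2√3) = 10.71/3.464102 = 3.092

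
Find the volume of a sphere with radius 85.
Volume = (4/3) * pi * r³
Volume = (4/3) * pi * 85³
Volume = (4/3) * pi * 614125
Volume = 2572440.78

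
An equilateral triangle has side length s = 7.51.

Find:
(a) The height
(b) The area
(a) Height h = s·√3/2 = 7.51·√3/2 = 6.504
(b) Area = (√3/4)·s² = (√3/4)·7.51² = (√3/4)·56.4001 = 24.42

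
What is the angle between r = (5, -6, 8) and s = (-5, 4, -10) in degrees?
r·s = -129, |r|² = 125, |s|² = 141
cos θ = -129/√17625 ≈ -0.9717
θ ≈ 166.3°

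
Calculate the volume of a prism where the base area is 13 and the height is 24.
Volume = base area * height
Volume = 13 * 24
Volume = 312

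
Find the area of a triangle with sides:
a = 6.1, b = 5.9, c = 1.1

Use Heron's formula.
s = (a+b+c)/2 = (6.1+5.9+1.1)/2 = 6.55
A = √(s(s-a)(s-b)(s-c)) = √(6.55·0.45·0.65·5.45)
A = √10.4415 = 3.231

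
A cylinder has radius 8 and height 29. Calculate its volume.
Volume = pi * r² * h
Volume = pi * 8² * 29
Volume = pi * 64 * 29
Volume = pi * 1856
Volume = 5830.80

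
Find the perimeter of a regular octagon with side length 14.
Perimeter = number of sides * side length
Perimeter = 8 * 14
Perimeter = 112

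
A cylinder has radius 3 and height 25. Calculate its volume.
Volume = pi * r² * h
Volume = pi * 3² * 25
Volume = pi * 9 * 25
Volume = pi * 225
Volume = 706.86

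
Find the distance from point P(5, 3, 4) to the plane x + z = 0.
d = |1(5) + 0(3) + 1(4) - (0)| / √(1² + 0² + 1²) = 9/√2 = 6.364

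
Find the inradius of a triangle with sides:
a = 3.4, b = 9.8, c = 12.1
s = (a+b+c)/2 = (3.4+9.8+12.1)/2 = 12.65
Area = √(s(s-a)(s-b)(s-c)) = √(12.65·9.25·2.85·0.55) = 13.5432
r = Area/s = 13.5432/12.65 = 1.071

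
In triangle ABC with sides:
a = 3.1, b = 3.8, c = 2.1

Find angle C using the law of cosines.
cos(C) = (a² + b² - c²)/(2ab)
cos(C) = (3.1² + 3.8² - 2.1²)/(2·3.1·3.8) = 19.64/23.56 = 0.833616
C = arccos(0.833616) = 33.53°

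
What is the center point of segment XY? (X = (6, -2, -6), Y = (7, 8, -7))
Midpoint = ((6+7)/2, (-2+8)/2, (-6-7)/2) = (6.5, 3, -6.5)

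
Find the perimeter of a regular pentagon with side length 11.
Perimeter = number of sides * side length
Perimeter = 5 * 11
Perimeter = 55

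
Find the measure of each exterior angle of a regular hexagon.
Exterior angle of a regular n-gon = 360/n
Exterior angle = 360/6
Exterior angle = 60 degrees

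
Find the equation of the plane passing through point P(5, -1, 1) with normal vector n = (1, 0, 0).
d = n·P = (1)(5) + (0)(-1) + (0)(1) = 5
Plane: x = 5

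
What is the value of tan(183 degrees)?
tan(183 degrees) = 0.0524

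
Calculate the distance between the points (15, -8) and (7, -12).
Using the distance formula: d = sqrt((x₂-x₁)² + (y₂-y₁)²)
dx = 7 - 15 = -8
dy = (-12) - (-8) = -4
d = sqrt((-8)² + (-4)²) = sqrt(64 + 16) = sqrt(80) = 8.94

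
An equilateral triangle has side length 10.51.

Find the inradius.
For an equilateral triangle, r = s/(2√3) where s is the side.
r = 10.51/(2√3) = 10.51/3.464102 = 3.034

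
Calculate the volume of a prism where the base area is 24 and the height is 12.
Volume = base area * height
Volume = 24 * 12
Volume = 288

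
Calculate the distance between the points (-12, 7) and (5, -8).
Using the distance formula: d = sqrt((x₂-x₁)² + (y₂-y₁)²)
dx = 5 - (-12) = 17
dy = (-8) - 7 = -15
d = sqrt(17² + (-15)²) = sqrt(289 + 225) = sqrt(514) = 22.67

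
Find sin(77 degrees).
sin(77 degrees) = 0.9744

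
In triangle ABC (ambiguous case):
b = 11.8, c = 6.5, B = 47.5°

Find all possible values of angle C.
sin(C)/c = sin(B)/b  →  sin(C) = c·sin(B)/b = 6.5·sin(47.5°)/11.8 = 0.406127
C₁ = arcsin(0.406127) = 23.96°,  C₂ = 180° - C₁ = 156.04°
Check C₂: A = 180° - 47.5° - 156.04° = -23.54° ≤ 0, rejected
C = 23.96° (one solution)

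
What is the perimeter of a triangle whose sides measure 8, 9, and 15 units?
Perimeter = sum of all sides
Perimeter = 8 + 9 + 15
Perimeter = 32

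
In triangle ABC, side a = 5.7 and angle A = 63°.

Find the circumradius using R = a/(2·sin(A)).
R = a/(2·sin(A)) = 5.7/(2·sin(63°))
R = 5.7/(2·0.891007) = 5.7/1.782013 = 3.199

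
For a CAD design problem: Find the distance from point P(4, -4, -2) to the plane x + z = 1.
d = |1(4) + 0(-4) + 1(-2) - (1)| / √(1² + 0² + 1²) = 1/√2 = 0.7071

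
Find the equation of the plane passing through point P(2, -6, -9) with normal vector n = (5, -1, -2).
d = n·P = (5)(2) + (-1)(-6) + (-2)(-9) = 34
Plane: 5x - y - 2z = 34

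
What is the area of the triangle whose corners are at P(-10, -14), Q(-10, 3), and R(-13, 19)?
Using the coordinate formula: Area = (1/2)|x₁(y₂-y₃) + x₂(y₃-y₁) + x₃(y₁-y₂)|
Area = (1/2)|(-10)(3-19) + (-10)(19-(-14)) + (-13)((-14)-3)|
Area = (1/2)|(-10)*(-16) + (-10)*33 + (-13)*(-17)|
Area = (1/2)|160 + (-330) + 221|
Area = (1/2)*51 = 25.50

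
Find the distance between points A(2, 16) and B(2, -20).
Using the distance formula: d = sqrt((x₂-x₁)² + (y₂-y₁)²)
dx = 2 - 2 = 0
dy = (-20) - 16 = -36
d = sqrt(0² + (-36)²) = sqrt(0 + 1296) = sqrt(1296) = 36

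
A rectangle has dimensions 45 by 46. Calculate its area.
Area = length * width
Area = 45 * 46
Area = 2070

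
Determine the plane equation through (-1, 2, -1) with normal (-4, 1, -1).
d = n·P = (-4)(-1) + (1)(2) + (-1)(-1) = 7
Plane: -4x + y - z = 7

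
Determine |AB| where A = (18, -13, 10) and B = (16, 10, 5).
d = √[(-2)² + (23)² + (-5)²] = √558 = 23.62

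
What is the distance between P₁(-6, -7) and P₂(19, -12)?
Using the distance formula: d = sqrt((x₂-x₁)² + (y₂-y₁)²)
dx = 19 - (-6) = 25
dy = (-12) - (-7) = -5
d = sqrt(25² + (-5)²) = sqrt(625 + 25) = sqrt(650) = 25.50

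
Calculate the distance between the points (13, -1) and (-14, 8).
Using the distance formula: d = sqrt((x₂-x₁)² + (y₂-y₁)²)
dx = (-14) - 13 = -27
dy = 8 - (-1) = 9
d = sqrt((-27)² + 9²) = sqrt(729 + 81) = sqrt(810) = 28.46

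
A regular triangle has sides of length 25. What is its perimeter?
Perimeter = number of sides * side length
Perimeter = 3 * 25
Perimeter = 75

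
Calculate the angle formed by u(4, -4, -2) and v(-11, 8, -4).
u·v = -68, |u|² = 36, |v|² = 201
cos θ = -68/√7236 ≈ -0.7994
θ ≈ 143.1°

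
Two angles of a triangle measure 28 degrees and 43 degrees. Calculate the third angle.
Sum of angles in a triangle = 180 degrees
Third angle = 180 - 28 - 43
Third angle = 109 degrees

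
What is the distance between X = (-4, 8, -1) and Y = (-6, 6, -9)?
d = √[(-2)² + (-2)² + (-8)²] = √72 = 8.485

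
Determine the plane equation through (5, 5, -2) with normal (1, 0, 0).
d = n·P = (1)(5) + (0)(5) + (0)(-2) = 5
Plane: x = 5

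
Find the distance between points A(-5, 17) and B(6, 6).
Using the distance formula: d = sqrt((x₂-x₁)² + (y₂-y₁)²)
dx = 6 - (-5) = 11
dy = 6 - 17 = -11
d = sqrt(11² + (-11)²) = sqrt(121 + 121) = sqrt(242) = 15.56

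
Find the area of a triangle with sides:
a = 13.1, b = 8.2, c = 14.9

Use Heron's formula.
s = (a+b+c)/2 = (13.1+8.2+14.9)/2 = 18.1
A = √(s(s-a)(s-b)(s-c)) = √(18.1·5·9.9·3.2)
A = √2867.04 = 53.54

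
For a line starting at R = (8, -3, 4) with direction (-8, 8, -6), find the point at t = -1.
P(-1) = (8 + (-8)(-1), -3 + 8(-1), 4 + (-6)(-1)) = (16, -11, 10)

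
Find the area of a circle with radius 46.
Area = pi * r²
Area = pi * 46²
Area = pi * 2116
Area = 6647.61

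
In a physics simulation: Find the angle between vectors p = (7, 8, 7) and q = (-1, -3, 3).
p·q = -10, |p|² = 162, |q|² = 19
cos θ = -10/√3078 ≈ -0.1802
θ ≈ 100.4°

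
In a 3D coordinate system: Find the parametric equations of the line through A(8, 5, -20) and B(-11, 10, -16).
Direction vector d = B - A = (-19, 5, 4)
x = 8 - 19t, y = 5 + 5t, z = -20 + 4t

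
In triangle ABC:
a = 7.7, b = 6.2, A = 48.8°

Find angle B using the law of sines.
sin(B)/b = sin(A)/a
sin(B) = b·sin(A)/a = 6.2·sin(48.8°)/7.7 = 0.605841
B = arcsin(0.605841) = 37.29°  (b ≤ a, so B ≤ A and the acute solution is unique)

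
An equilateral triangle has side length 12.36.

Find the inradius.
For an equilateral triangle, r = s/(2√3) where s is the side.
r = 12.36/(2√3) = 12.36/3.464102 = 3.568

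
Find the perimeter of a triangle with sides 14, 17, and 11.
Perimeter = sum of all sides
Perimeter = 14 + 17 + 11
Perimeter = 42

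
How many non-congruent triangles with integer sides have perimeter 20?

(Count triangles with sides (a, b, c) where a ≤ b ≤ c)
With a ≤ b ≤ c and a + b + c = 20, the triangle inequality a + b > c gives c < 20/2, so c ≤ 9.
Iterate a from 1 to ⌊p/3⌋ = 6; for each a, b ranges from a to ⌊(p−a)/2⌋ with c = p − a − b, keeping only c ≥ b.
Triples: (2, 9, 9), (3, 8, 9), (4, 7, 9), …
Count = 8 triangles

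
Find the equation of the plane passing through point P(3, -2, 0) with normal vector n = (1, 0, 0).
d = n·P = (1)(3) + (0)(-2) + (0)(0) = 3
Plane: x = 3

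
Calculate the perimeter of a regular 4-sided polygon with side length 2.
Perimeter = number of sides * side length
Perimeter = 4 * 2
Perimeter = 8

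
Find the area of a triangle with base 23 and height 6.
Area = (1/2) * base * height
Area = (1/2) * 23 * 6
Area = 69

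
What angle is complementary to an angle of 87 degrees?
Complementary angles sum to 90 degrees.
Other angle = 90 - 87
Other angle = 3 degrees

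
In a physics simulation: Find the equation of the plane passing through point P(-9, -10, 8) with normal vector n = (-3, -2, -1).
d = n·P = (-3)(-9) + (-2)(-10) + (-1)(8) = 39
Plane: -3x - 2y - z = 39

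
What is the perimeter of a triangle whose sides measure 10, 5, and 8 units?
Perimeter = sum of all sides
Perimeter = 10 + 5 + 8
Perimeter = 23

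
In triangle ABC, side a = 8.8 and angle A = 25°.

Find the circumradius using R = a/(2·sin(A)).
R = a/(2·sin(A)) = 8.8/(2·sin(25°))
R = 8.8/(2·0.422618) = 8.8/0.845237 = 10.41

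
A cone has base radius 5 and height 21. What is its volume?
Volume = (1/3) * pi * r² * h
Volume = (1/3) * pi * 5² * 21
Volume = (1/3) * pi * 25 * 21
Volume = (1/3) * pi * 525
Volume = 549.78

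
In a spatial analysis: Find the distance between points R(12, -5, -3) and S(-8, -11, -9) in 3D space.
d = √[(-20)² + (-6)² + (-6)²] = √472 = 21.73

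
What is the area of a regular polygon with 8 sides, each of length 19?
For a regular 8-gon with side length s = 19:
Apothem a = s / (2*tan(pi/8)) = 19 / (2*tan(pi/8)) ≈ 22.935
Perimeter P = 8 * 19 = 152
Area = (1/2) * P * a = (1/2) * 152 * 22.935 = 1743.06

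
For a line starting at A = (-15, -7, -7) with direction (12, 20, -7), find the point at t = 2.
P(2) = (-15 + 12(2), -7 + 20(2), -7 + (-7)(2)) = (9, 33, -21)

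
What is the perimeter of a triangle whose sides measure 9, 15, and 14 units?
Perimeter = sum of all sides
Perimeter = 9 + 15 + 14
Perimeter = 38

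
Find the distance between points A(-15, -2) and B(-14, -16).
Using the distance formula: d = sqrt((x₂-x₁)² + (y₂-y₁)²)
dx = (-14) - (-15) = 1
dy = (-16) - (-2) = -14
d = sqrt(1² + (-14)²) = sqrt(1 + 196) = sqrt(197) = 14.04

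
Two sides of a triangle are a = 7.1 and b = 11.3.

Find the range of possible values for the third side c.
By the triangle inequality: |a - b| < c < a + b
|7.1 - 11.3| < c < 7.1 + 11.3
4.2 < c < 18.4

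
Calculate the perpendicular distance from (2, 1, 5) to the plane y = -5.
d = |0(2) + 1(1) + 0(5) - (-5)| / √(0² + 1² + 0²) = 6/√1 = 6.0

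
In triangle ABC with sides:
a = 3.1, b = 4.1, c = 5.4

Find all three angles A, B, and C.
By the law of cosines:
cos(A) = (b² + c² - a²)/(2bc) = 0.821138  →  A = 34.8°
cos(B) = (a² + c² - b²)/(2ac) = 0.655914  →  B = 49.01°
cos(C) = (a² + b² - c²)/(2ab) = -0.107789  →  C = 96.19°
Check: A + B + C = 180.0° ✓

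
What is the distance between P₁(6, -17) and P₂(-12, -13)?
Using the distance formula: d = sqrt((x₂-x₁)² + (y₂-y₁)²)
dx = (-12) - 6 = -18
dy = (-13) - (-17) = 4
d = sqrt((-18)² + 4²) = sqrt(324 + 16) = sqrt(340) = 18.44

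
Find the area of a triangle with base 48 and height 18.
Area = (1/2) * base * height
Area = (1/2) * 48 * 18
Area = 432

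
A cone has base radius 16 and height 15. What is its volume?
Volume = (1/3) * pi * r² * h
Volume = (1/3) * pi * 16² * 15
Volume = (1/3) * pi * 256 * 15
Volume = (1/3) * pi * 3840
Volume = 4021.24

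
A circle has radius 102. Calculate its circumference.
Circumference = 2 * pi * r
Circumference = 2 * pi * 102
Circumference = 640.88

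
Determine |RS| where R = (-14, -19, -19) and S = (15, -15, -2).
d = √[(29)² + (4)² + (17)²] = √1146 = 33.85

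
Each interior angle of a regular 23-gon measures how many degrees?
Interior angle of a regular n-gon = (n-2)*180/n
Interior angle = (23-2)*180/23
Interior angle = 21*180/23
Interior angle = 3780/23
Interior angle = 164.35 degrees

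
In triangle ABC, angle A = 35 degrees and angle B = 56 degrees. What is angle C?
Sum of angles in a triangle = 180 degrees
Third angle = 180 - 35 - 56
Third angle = 89 degrees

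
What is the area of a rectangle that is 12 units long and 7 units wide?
Area = length * width
Area = 12 * 7
Area = 84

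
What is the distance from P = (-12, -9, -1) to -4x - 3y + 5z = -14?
d = |(-4)(-12) + (-3)(-9) + 5(-1) - (-14)| / √((-4)² + (-3)² + 5²) = 84/√50 = 11.88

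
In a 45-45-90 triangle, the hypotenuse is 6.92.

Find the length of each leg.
In a 45-45-90 triangle, hypotenuse = leg·√2  →  leg = hypotenuse/√2
leg = 6.92/√2 = 4.893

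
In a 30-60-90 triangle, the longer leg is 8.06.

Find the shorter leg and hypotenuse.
In a 30-60-90 triangle, sides are in ratio 1 : √3 : 2.
Long leg = short leg·√3  →  short leg = 8.06/√3 = 4.653
Hypotenuse = 2·(short leg) = 2·8.06/√3 = 9.307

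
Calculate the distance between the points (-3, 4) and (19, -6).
Using the distance formula: d = sqrt((x₂-x₁)² + (y₂-y₁)²)
dx = 19 - (-3) = 22
dy = (-6) - 4 = -10
d = sqrt(22² + (-10)²) = sqrt(484 + 100) = sqrt(584) = 24.17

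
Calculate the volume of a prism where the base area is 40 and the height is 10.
Volume = base area * height
Volume = 40 * 10
Volume = 400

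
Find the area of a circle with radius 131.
Area = pi * r²
Area = pi * 131²
Area = pi * 17161
Area = 53912.87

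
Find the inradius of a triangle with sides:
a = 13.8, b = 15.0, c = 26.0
s = (a+b+c)/2 = (13.8+15.0+26.0)/2 = 27.4
Area = √(s(s-a)(s-b)(s-c)) = √(27.4·13.6·12.4·1.4) = 80.4303
r = Area/s = 80.4303/27.4 = 2.935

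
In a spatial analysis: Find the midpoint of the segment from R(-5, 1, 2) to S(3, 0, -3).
Midpoint = ((-5+3)/2, (1+0)/2, (2-3)/2) = (-1, 0.5, -0.5)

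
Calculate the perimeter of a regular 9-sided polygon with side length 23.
Perimeter = number of sides * side length
Perimeter = 9 * 23
Perimeter = 207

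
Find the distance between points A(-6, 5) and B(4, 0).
Using the distance formula: d = sqrt((x₂-x₁)² + (y₂-y₁)²)
dx = 4 - (-6) = 10
dy = 0 - 5 = -5
d = sqrt(10² + (-5)²) = sqrt(100 + 25) = sqrt(125) = 11.18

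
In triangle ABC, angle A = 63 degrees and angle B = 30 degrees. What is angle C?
Sum of angles in a triangle = 180 degrees
Third angle = 180 - 63 - 30
Third angle = 87 degrees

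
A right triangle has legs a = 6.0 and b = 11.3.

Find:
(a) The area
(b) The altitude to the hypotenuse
(a) Area = ½ab = ½·6.0·11.3 = 33.9
(b) Hypotenuse c = √(6.0² + 11.3²) = √163.69 = 12.7941
    Area = ½·c·h_c  →  h_c = 2·Area/c = 2·33.9/12.7941 = 5.299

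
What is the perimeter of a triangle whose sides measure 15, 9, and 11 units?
Perimeter = sum of all sides
Perimeter = 15 + 9 + 11
Perimeter = 35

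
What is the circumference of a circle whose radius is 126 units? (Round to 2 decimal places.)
Circumference = 2 * pi * r
Circumference = 2 * pi * 126
Circumference = 791.68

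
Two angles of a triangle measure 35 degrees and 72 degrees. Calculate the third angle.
Sum of angles in a triangle = 180 degrees
Third angle = 180 - 35 - 72
Third angle = 73 degrees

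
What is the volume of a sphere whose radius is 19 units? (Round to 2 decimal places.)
Volume = (4/3) * pi * r³
Volume = (4/3) * pi * 19³
Volume = (4/3) * pi * 6859
Volume = 28730.91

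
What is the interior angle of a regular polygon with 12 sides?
Interior angle of a regular n-gon = (n-2)*180/n
Interior angle = (12-2)*180/12
Interior angle = 10*180/12
Interior angle = 1800/12
Interior angle = 150 degrees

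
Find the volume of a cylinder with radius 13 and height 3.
Volume = pi * r² * h
Volume = pi * 13² * 3
Volume = pi * 169 * 3
Volume = pi * 507
Volume = 1592.79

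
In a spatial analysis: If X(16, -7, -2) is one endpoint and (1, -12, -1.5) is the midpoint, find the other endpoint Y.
Y = (2×1 - 16, 2×(-12) - (-7), 2×(-1.5) - (-2)) = (-14, -17, -1)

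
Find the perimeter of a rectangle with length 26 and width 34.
Perimeter = 2 * (length + width)
Perimeter = 2 * (26 + 34)
Perimeter = 2 * 60
Perimeter = 120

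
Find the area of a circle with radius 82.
Area = pi * r²
Area = pi * 82²
Area = pi * 6724
Area = 21124.07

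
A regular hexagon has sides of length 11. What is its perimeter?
Perimeter = number of sides * side length
Perimeter = 6 * 11
Perimeter = 66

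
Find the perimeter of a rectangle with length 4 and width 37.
Perimeter = 2 * (length + width)
Perimeter = 2 * (4 + 37)
Perimeter = 2 * 41
Perimeter = 82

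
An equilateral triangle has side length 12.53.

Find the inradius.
For an equilateral triangle, r = s/(2√3) where s is the side.
r = 12.53/(2√3) = 12.53/3.464102 = 3.617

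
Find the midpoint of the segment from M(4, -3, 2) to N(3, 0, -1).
Midpoint = ((4+3)/2, (-3+0)/2, (2-1)/2) = (3.5, -1.5, 0.5)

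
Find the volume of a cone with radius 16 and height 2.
Volume = (1/3) * pi * r² * h
Volume = (1/3) * pi * 16² * 2
Volume = (1/3) * pi * 256 * 2
Volume = (1/3) * pi * 512
Volume = 536.17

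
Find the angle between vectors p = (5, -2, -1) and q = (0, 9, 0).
p·q = -18, |p|² = 30, |q|² = 81
cos θ = -18/√2430 ≈ -0.3651
θ ≈ 111.4°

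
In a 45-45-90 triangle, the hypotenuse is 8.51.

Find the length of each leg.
In a 45-45-90 triangle, hypotenuse = leg·√2  →  leg = hypotenuse/√2
leg = 8.51/√2 = 6.017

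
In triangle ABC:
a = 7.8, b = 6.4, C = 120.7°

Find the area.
Using A = ½ab·sin(C):
A = ½·7.8·6.4·sin(120.7°) = ½·49.92·0.859852 = 21.46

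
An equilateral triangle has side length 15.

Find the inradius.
For an equilateral triangle, r = s/(2√3) where s is the side.
r = 15/(2√3) = 15/3.464102 = 4.33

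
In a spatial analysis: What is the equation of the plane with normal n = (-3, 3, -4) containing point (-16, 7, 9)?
d = n·P = (-3)(-16) + (3)(7) + (-4)(9) = 33
Plane: -3x + 3y - 4z = 33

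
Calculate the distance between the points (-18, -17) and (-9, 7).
Using the distance formula: d = sqrt((x₂-x₁)² + (y₂-y₁)²)
dx = (-9) - (-18) = 9
dy = 7 - (-17) = 24
d = sqrt(9² + 24²) = sqrt(81 + 576) = sqrt(657) = 25.63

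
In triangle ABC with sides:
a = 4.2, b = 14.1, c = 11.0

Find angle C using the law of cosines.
cos(C) = (a² + b² - c²)/(2ab)
cos(C) = (4.2² + 14.1² - 11.0²)/(2·4.2·14.1) = 95.45/118.44 = 0.805893
C = arccos(0.805893) = 36.3°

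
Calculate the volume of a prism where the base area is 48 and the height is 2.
Volume = base area * height
Volume = 48 * 2
Volume = 96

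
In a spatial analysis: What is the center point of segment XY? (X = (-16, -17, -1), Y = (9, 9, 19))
Midpoint = ((-16+9)/2, (-17+9)/2, (-1+19)/2) = (-3.5, -4, 9)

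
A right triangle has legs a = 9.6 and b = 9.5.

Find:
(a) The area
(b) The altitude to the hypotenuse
(a) Area = ½ab = ½·9.6·9.5 = 45.6
(b) Hypotenuse c = √(9.6² + 9.5²) = √182.41 = 13.5059
    Area = ½·c·h_c  →  h_c = 2·Area/c = 2·45.6/13.5059 = 6.753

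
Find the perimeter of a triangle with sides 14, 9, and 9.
Perimeter = sum of all sides
Perimeter = 14 + 9 + 9
Perimeter = 32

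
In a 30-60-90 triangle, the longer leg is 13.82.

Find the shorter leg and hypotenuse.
In a 30-60-90 triangle, sides are in ratio 1 : √3 : 2.
Long leg = short leg·√3  →  short leg = 13.82/√3 = 7.979
Hypotenuse = 2·(short leg) = 2·13.82/√3 = 15.96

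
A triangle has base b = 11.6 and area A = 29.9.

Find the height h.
A = ½bh  →  h = 2A/b
h = 2·29.9/11.6 = 5.155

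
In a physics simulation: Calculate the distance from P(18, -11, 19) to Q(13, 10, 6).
d = √[(-5)² + (21)² + (-13)²] = √635 = 25.2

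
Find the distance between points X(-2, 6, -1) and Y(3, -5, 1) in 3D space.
d = √[(5)² + (-11)² + (2)²] = √150 = 12.25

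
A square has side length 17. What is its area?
Area = s²
Area = 17²
Area = 289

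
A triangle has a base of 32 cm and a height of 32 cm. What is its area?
Area = (1/2) * base * height
Area = (1/2) * 32 * 32
Area = 512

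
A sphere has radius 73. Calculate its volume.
Volume = (4/3) * pi * r³
Volume = (4/3) * pi * 73³
Volume = (4/3) * pi * 389017
Volume = 1629510.60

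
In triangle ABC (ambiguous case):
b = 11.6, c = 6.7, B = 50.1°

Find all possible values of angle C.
sin(C)/c = sin(B)/b  →  sin(C) = c·sin(B)/b = 6.7·sin(50.1°)/11.6 = 0.443104
C₁ = arcsin(0.443104) = 26.3°,  C₂ = 180° - C₁ = 153.7°
Check C₂: A = 180° - 50.1° - 153.7° = -23.8° ≤ 0, rejected
C = 26.3° (one solution)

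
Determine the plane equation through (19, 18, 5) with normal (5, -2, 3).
d = n·P = (5)(19) + (-2)(18) + (3)(5) = 74
Plane: 5x - 2y + 3z = 74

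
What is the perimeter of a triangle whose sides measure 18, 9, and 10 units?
Perimeter = sum of all sides
Perimeter = 18 + 9 + 10
Perimeter = 37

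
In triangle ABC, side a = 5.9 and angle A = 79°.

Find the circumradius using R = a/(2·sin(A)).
R = a/(2·sin(A)) = 5.9/(2·sin(79°))
R = 5.9/(2·0.981627) = 5.9/1.963254 = 3.005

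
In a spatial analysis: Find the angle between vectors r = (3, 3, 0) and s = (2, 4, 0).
r·s = 18, |r|² = 18, |s|² = 20
cos θ = 18/√360 ≈ 0.9487
θ ≈ 18.43°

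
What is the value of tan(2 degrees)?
tan(2 degrees) = 0.0349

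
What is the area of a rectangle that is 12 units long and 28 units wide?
Area = length * width
Area = 12 * 28
Area = 336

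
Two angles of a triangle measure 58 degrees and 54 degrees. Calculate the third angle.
Sum of angles in a triangle = 180 degrees
Third angle = 180 - 58 - 54
Third angle = 68 degrees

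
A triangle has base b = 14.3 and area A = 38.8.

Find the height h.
A = ½bh  →  h = 2A/b
h = 2·38.8/14.3 = 5.427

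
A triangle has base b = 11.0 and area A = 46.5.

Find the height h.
A = ½bh  →  h = 2A/b
h = 2·46.5/11.0 = 8.455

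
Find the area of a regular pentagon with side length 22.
For a regular 5-gon with side length s = 22:
Apothem a = s / (2*tan(pi/5)) = 22 / (2*tan(pi/5)) ≈ 15.1402
Perimeter P = 5 * 22 = 110
Area = (1/2) * P * a = (1/2) * 110 * 15.1402 = 832.71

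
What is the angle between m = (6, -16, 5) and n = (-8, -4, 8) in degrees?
m·n = 56, |m|² = 317, |n|² = 144
cos θ = 56/√45648 ≈ 0.2621
θ ≈ 74.8°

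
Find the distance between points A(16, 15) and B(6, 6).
Using the distance formula: d = sqrt((x₂-x₁)² + (y₂-y₁)²)
dx = 6 - 16 = -10
dy = 6 - 15 = -9
d = sqrt((-10)² + (-9)²) = sqrt(100 + 81) = sqrt(181) = 13.45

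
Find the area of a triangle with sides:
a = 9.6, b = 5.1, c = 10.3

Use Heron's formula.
s = (a+b+c)/2 = (9.6+5.1+10.3)/2 = 12.5
A = √(s(s-a)(s-b)(s-c)) = √(12.5·2.9·7.4·2.2)
A = √590.15 = 24.29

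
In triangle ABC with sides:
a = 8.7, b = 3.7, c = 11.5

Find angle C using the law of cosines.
cos(C) = (a² + b² - c²)/(2ab)
cos(C) = (8.7² + 3.7² - 11.5²)/(2·8.7·3.7) = -42.87/64.38 = -0.665890
C = arccos(-0.665890) = 131.8°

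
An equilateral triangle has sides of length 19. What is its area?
Area = (sqrt(3)/4) * s²
Area = (sqrt(3)/4) * 19²
Area = (sqrt(3)/4) * 361
Area = 156.32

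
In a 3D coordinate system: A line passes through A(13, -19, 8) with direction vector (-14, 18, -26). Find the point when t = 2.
P(2) = (13 + (-14)(2), -19 + 18(2), 8 + (-26)(2)) = (-15, 17, -44)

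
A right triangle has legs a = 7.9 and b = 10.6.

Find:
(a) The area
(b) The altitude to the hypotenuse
(a) Area = ½ab = ½·7.9·10.6 = 41.87
(b) Hypotenuse c = √(7.9² + 10.6²) = √174.77 = 13.2201
    Area = ½·c·h_c  →  h_c = 2·Area/c = 2·41.87/13.2201 = 6.334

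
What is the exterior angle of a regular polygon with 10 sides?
Exterior angle of a regular n-gon = 360/n
Exterior angle = 360/10
Exterior angle = 36 degrees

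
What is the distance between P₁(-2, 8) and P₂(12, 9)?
Using the distance formula: d = sqrt((x₂-x₁)² + (y₂-y₁)²)
dx = 12 - (-2) = 14
dy = 9 - 8 = 1
d = sqrt(14² + 1²) = sqrt(196 + 1) = sqrt(197) = 14.04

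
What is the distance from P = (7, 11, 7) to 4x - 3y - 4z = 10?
d = |4(7) + (-3)(11) + (-4)(7) - (10)| / √(4² + (-3)² + (-4)²) = 43/√41 = 6.715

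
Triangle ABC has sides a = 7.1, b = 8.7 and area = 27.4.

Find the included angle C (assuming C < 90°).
Area = ½ab·sin(C)  →  sin(C) = 2·Area/(ab)
sin(C) = 2·27.4/(7.1·8.7) = 0.887162
C = arcsin(0.887162) = 62.52°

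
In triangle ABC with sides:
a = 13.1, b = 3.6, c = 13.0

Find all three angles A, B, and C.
By the law of cosines:
cos(A) = (b² + c² - a²)/(2bc) = 0.110577  →  A = 83.65°
cos(B) = (a² + c² - b²)/(2ac) = 0.961979  →  B = 15.85°
cos(C) = (a² + b² - c²)/(2ab) = 0.165076  →  C = 80.5°
Check: A + B + C = 180.0° ✓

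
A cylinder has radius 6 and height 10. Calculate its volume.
Volume = pi * r² * h
Volume = pi * 6² * 10
Volume = pi * 36 * 10
Volume = pi * 360
Volume = 1130.97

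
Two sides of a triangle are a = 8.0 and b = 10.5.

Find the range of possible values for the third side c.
By the triangle inequality: |a - b| < c < a + b
|8.0 - 10.5| < c < 8.0 + 10.5
2.5 < c < 18.5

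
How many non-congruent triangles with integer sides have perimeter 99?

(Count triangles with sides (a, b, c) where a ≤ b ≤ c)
With a ≤ b ≤ c and a + b + c = 99, the triangle inequality a + b > c gives c < 99/2, so c ≤ 49.
Iterate a from 1 to ⌊p/3⌋ = 33; for each a, b ranges from a to ⌊(p−a)/2⌋ with c = p − a − b, keeping only c ≥ b.
Triples: (1, 49, 49), (2, 48, 49), (3, 47, 49), …
Count = 217 triangles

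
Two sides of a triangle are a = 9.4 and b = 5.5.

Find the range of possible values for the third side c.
By the triangle inequality: |a - b| < c < a + b
|9.4 - 5.5| < c < 9.4 + 5.5
3.9 < c < 14.9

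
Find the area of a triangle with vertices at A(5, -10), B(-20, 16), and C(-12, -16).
Using the coordinate formula: Area = (1/2)|x₁(y₂-y₃) + x₂(y₃-y₁) + x₃(y₁-y₂)|
Area = (1/2)|5(16-(-16)) + (-20)((-16)-(-10)) + (-12)((-10)-16)|
Area = (1/2)|5*32 + (-20)*(-6) + (-12)*(-26)|
Area = (1/2)|160 + 120 + 312|
Area = (1/2)*592 = 296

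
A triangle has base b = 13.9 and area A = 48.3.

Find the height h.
A = ½bh  →  h = 2A/b
h = 2·48.3/13.9 = 6.95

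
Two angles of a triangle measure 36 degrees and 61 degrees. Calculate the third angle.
Sum of angles in a triangle = 180 degrees
Third angle = 180 - 36 - 61
Third angle = 83 degrees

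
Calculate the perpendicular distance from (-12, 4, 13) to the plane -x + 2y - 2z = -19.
d = |(-1)(-12) + 2(4) + (-2)(13) - (-19)| / √((-1)² + 2² + (-2)²) = 13/√9 = 4.333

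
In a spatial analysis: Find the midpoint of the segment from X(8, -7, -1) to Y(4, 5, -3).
Midpoint = ((8+4)/2, (-7+5)/2, (-1-3)/2) = (6, -1, -2)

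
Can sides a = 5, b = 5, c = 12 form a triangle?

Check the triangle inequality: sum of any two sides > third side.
No: 5 + 5 = 10 is not > 12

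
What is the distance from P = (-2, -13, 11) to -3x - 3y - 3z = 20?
d = |(-3)(-2) + (-3)(-13) + (-3)(11) - (20)| / √((-3)² + (-3)² + (-3)²) = 8/√27 = 1.54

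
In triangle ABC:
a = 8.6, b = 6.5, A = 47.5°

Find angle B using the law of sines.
sin(B)/b = sin(A)/a
sin(B) = b·sin(A)/a = 6.5·sin(47.5°)/8.6 = 0.557244
B = arcsin(0.557244) = 33.87°  (b ≤ a, so B ≤ A and the acute solution is unique)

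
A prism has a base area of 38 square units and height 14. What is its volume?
Volume = base area * height
Volume = 38 * 14
Volume = 532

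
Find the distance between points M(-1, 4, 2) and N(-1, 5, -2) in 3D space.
d = √[(0)² + (1)² + (-4)²] = √17 = 4.123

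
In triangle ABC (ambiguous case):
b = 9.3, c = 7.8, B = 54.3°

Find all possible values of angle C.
sin(C)/c = sin(B)/b  →  sin(C) = c·sin(B)/b = 7.8·sin(54.3°)/9.3 = 0.681102
C₁ = arcsin(0.681102) = 42.93°,  C₂ = 180° - C₁ = 137.07°
Check C₂: A = 180° - 54.3° - 137.07° = -11.37° ≤ 0, rejected
C = 42.93° (one solution)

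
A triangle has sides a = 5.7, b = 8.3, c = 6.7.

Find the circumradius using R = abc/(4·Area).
s = (a+b+c)/2 = 10.35
Area = √(s(s-a)(s-b)(s-c)) = √(10.35·4.65·2.05·3.65) = 18.9767
R = abc/(4·Area) = (5.7·8.3·6.7)/(4·18.9767) = 316.977/75.9068 = 4.176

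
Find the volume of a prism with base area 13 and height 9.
Volume = base area * height
Volume = 13 * 9
Volume = 117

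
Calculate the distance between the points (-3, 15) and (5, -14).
Using the distance formula: d = sqrt((x₂-x₁)² + (y₂-y₁)²)
dx = 5 - (-3) = 8
dy = (-14) - 15 = -29
d = sqrt(8² + (-29)²) = sqrt(64 + 841) = sqrt(905) = 30.08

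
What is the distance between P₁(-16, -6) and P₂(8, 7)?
Using the distance formula: d = sqrt((x₂-x₁)² + (y₂-y₁)²)
dx = 8 - (-16) = 24
dy = 7 - (-6) = 13
d = sqrt(24² + 13²) = sqrt(576 + 169) = sqrt(745) = 27.29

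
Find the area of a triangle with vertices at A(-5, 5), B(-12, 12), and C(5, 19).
Using the coordinate formula: Area = (1/2)|x₁(y₂-y₃) + x₂(y₃-y₁) + x₃(y₁-y₂)|
Area = (1/2)|(-5)(12-19) + (-12)(19-5) + 5(5-12)|
Area = (1/2)|(-5)*(-7) + (-12)*14 + 5*(-7)|
Area = (1/2)|35 + (-168) + (-35)|
Area = (1/2)*168 = 84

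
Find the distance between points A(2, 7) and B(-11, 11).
Using the distance formula: d = sqrt((x₂-x₁)² + (y₂-y₁)²)
dx = (-11) - 2 = -13
dy = 11 - 7 = 4
d = sqrt((-13)² + 4²) = sqrt(169 + 16) = sqrt(185) = 13.60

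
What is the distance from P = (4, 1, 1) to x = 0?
d = |1(4) + 0(1) + 0(1) - (0)| / √(1² + 0² + 0²) = 4/√1 = 4.0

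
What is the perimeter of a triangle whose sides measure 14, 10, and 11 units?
Perimeter = sum of all sides
Perimeter = 14 + 10 + 11
Perimeter = 35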